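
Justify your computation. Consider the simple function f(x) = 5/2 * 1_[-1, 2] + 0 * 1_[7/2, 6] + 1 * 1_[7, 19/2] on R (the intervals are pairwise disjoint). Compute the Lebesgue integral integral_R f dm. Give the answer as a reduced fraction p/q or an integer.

For a simple function f = sum_i c_i * 1_{A_i} with disjoint A_i,
  integral f dm = sum_i c_i * m(A_i).
Lengths of the A_i:
  m(A_1) = 2 - (-1) = 3.
  m(A_2) = 6 - 7/2 = 5/2.
  m(A_3) = 19/2 - 7 = 5/2.
Contributions c_i * m(A_i):
  (5/2) * (3) = 15/2.
  (0) * (5/2) = 0.
  (1) * (5/2) = 5/2.
Total: 15/2 + 0 + 5/2 = 10.

10


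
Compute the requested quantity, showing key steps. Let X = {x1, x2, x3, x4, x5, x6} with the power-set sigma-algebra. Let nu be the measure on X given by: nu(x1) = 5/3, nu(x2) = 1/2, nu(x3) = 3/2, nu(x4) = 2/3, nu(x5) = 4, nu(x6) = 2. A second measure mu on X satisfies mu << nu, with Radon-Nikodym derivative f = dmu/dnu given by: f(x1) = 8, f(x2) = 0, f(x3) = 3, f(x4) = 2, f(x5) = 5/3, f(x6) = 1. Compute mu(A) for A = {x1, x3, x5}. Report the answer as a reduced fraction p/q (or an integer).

By the defining property of the Radon-Nikodym derivative, for every measurable set A,
  mu(A) = integral_A f dnu.
Since nu is a discrete measure concentrated on the atoms of X, the integral over A reduces to the sum
  mu(A) = sum_{x in A} f(x) * nu({x}).
Computing each term:
  x1: f(x1) * nu(x1) = 8 * 5/3 = 40/3.
  x3: f(x3) * nu(x3) = 3 * 3/2 = 9/2.
  x5: f(x5) * nu(x5) = 5/3 * 4 = 20/3.
Summing: mu(A) = 40/3 + 9/2 + 20/3 = 49/2.

49/2


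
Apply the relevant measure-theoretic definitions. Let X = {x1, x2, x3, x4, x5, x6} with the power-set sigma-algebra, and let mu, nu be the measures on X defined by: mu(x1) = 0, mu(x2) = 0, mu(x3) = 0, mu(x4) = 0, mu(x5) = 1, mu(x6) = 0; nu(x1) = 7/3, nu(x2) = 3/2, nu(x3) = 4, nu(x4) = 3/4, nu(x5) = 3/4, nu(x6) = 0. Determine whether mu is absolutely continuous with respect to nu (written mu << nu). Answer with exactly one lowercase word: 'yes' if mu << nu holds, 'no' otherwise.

mu << nu means: every nu-null measurable set is also mu-null; equivalently, for every atom x, if nu({x}) = 0 then mu({x}) = 0.
Checking each atom:
  x1: nu = 7/3 > 0 -> no constraint.
  x2: nu = 3/2 > 0 -> no constraint.
  x3: nu = 4 > 0 -> no constraint.
  x4: nu = 3/4 > 0 -> no constraint.
  x5: nu = 3/4 > 0 -> no constraint.
  x6: nu = 0, mu = 0 -> consistent with mu << nu.
No atom violates the condition. Therefore mu << nu.

yes


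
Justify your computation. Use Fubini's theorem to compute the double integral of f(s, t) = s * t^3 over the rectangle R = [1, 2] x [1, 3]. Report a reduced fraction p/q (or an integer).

f(s, t) is a tensor product of a function of s and a function of t, and both factors are bounded continuous (hence Lebesgue integrable) on the rectangle, so Fubini's theorem applies:
  integral_R f d(m x m) = (integral_a1^b1 s ds) * (integral_a2^b2 t^3 dt).
Inner integral in s: integral_{1}^{2} s ds = (2^2 - 1^2)/2
  = 3/2.
Inner integral in t: integral_{1}^{3} t^3 dt = (3^4 - 1^4)/4
  = 20.
Product: (3/2) * (20) = 30.

30


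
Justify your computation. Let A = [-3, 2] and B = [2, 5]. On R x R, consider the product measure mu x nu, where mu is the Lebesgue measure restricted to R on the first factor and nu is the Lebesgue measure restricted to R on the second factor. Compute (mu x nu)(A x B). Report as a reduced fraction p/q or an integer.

For a measurable rectangle A x B, the product measure satisfies
  (mu x nu)(A x B) = mu(A) * nu(B).
  mu(A) = 5.
  nu(B) = 3.
  (mu x nu)(A x B) = 5 * 3 = 15.

15


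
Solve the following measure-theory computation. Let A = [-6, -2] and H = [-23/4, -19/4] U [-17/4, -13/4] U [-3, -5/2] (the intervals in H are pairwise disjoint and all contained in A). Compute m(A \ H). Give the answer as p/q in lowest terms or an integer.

The ambient interval has length m(A) = -2 - (-6) = 4.
Since the holes are disjoint and sit inside A, by finite additivity
  m(H) = sum_i (b_i - a_i), and m(A \ H) = m(A) - m(H).
Computing the hole measures:
  m(H_1) = -19/4 - (-23/4) = 1.
  m(H_2) = -13/4 - (-17/4) = 1.
  m(H_3) = -5/2 - (-3) = 1/2.
Summed: m(H) = 1 + 1 + 1/2 = 5/2.
So m(A \ H) = 4 - 5/2 = 3/2.

3/2


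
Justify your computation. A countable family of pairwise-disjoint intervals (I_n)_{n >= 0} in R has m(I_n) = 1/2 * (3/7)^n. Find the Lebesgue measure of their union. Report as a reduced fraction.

By countable additivity of the Lebesgue measure on pairwise disjoint measurable sets,
  m(union_{n >= 0} I_n) = sum_{n >= 0} m(I_n) = sum_{n >= 0} a * r^n,
  with a = 1/2 and r = 3/7.
Since 0 < r = 3/7 < 1, the geometric series converges:
  sum_{n >= 0} a * r^n = a / (1 - r).
  = 1/2 / (1 - 3/7)
  = 1/2 / (4/7)
  = 7/8.

7/8


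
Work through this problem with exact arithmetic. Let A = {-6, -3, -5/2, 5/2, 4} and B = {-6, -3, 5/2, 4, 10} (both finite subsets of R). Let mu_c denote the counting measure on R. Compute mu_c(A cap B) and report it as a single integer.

Counting measure on a finite set equals cardinality. mu_c(A cap B) = |A cap B| (elements appearing in both).
Enumerating the elements of A that also lie in B gives 4 element(s).
So mu_c(A cap B) = 4.

4


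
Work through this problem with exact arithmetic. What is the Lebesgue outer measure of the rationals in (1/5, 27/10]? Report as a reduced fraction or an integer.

Q cap (1/5, 27/10] is countable; list its elements as q_1, q_2, ... . Fix eps > 0 and cover the k-th point by an interval of length eps * 2^(-k). The cover has total length eps * sum_{k>=1} 2^(-k) = eps, so by definition of outer measure m*(Q cap (1/5, 27/10]) <= eps. Since eps was arbitrary and m* >= 0, the outer measure is 0.

0


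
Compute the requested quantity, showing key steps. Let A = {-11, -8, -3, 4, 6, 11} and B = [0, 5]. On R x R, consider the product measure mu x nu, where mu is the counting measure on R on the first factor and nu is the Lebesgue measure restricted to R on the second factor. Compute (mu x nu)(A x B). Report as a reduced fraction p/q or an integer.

For a measurable rectangle A x B, the product measure satisfies
  (mu x nu)(A x B) = mu(A) * nu(B).
  mu(A) = 6.
  nu(B) = 5.
  (mu x nu)(A x B) = 6 * 5 = 30.

30


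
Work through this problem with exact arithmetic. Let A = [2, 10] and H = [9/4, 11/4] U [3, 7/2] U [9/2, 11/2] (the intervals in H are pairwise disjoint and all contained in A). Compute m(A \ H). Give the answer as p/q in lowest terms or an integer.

The ambient interval has length m(A) = 10 - 2 = 8.
Since the holes are disjoint and sit inside A, by finite additivity
  m(H) = sum_i (b_i - a_i), and m(A \ H) = m(A) - m(H).
Computing the hole measures:
  m(H_1) = 11/4 - 9/4 = 1/2.
  m(H_2) = 7/2 - 3 = 1/2.
  m(H_3) = 11/2 - 9/2 = 1.
Summed: m(H) = 1/2 + 1/2 + 1 = 2.
So m(A \ H) = 8 - 2 = 6.

6


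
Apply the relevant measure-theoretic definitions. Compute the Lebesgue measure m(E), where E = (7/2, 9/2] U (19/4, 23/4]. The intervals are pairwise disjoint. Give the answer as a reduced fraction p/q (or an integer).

For pairwise disjoint intervals, m(union_i I_i) = sum_i m(I_i),
and m is invariant under swapping open/closed endpoints (single points have measure 0).
So m(E) = sum_i (b_i - a_i).
  I_1 has length 9/2 - 7/2 = 1.
  I_2 has length 23/4 - 19/4 = 1.
Summing:
  m(E) = 1 + 1 = 2.

2


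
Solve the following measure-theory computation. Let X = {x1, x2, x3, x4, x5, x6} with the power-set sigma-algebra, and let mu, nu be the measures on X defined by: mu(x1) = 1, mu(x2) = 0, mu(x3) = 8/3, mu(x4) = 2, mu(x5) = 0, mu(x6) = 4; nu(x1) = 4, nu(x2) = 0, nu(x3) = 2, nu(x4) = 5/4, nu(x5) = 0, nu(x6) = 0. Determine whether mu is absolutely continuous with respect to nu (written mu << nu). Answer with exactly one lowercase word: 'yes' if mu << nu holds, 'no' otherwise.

mu << nu means: every nu-null measurable set is also mu-null; equivalently, for every atom x, if nu({x}) = 0 then mu({x}) = 0.
Checking each atom:
  x1: nu = 4 > 0 -> no constraint.
  x2: nu = 0, mu = 0 -> consistent with mu << nu.
  x3: nu = 2 > 0 -> no constraint.
  x4: nu = 5/4 > 0 -> no constraint.
  x5: nu = 0, mu = 0 -> consistent with mu << nu.
  x6: nu = 0, mu = 4 > 0 -> violates mu << nu.
The atom(s) x6 violate the condition (nu = 0 but mu > 0). Therefore mu is NOT absolutely continuous w.r.t. nu.

no


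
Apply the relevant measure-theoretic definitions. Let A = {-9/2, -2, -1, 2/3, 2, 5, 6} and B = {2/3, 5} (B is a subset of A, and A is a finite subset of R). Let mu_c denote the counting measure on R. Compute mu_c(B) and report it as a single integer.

Counting measure assigns mu_c(E) = |E| (number of elements) when E is finite.
B has 2 element(s), so mu_c(B) = 2.

2


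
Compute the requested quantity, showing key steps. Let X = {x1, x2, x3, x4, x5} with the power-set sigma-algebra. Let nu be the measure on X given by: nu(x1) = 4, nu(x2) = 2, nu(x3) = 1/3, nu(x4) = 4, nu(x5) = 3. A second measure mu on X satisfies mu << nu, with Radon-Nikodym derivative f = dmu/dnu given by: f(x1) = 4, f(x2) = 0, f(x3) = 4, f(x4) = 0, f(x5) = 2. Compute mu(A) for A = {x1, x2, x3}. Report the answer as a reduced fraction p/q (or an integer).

By the defining property of the Radon-Nikodym derivative, for every measurable set A,
  mu(A) = integral_A f dnu.
Since nu is a discrete measure concentrated on the atoms of X, the integral over A reduces to the sum
  mu(A) = sum_{x in A} f(x) * nu({x}).
Computing each term:
  x1: f(x1) * nu(x1) = 4 * 4 = 16.
  x2: f(x2) * nu(x2) = 0 * 2 = 0.
  x3: f(x3) * nu(x3) = 4 * 1/3 = 4/3.
Summing: mu(A) = 16 + 0 + 4/3 = 52/3.

52/3


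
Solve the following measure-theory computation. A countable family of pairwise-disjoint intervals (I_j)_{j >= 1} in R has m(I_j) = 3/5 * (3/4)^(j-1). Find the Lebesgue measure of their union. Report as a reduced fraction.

By countable additivity of the Lebesgue measure on pairwise disjoint measurable sets,
  m(union_{j >= 1} I_j) = sum_{j >= 1} m(I_j) = sum_{j >= 1} a * r^(j-1),
  with a = 3/5 and r = 3/4.
Since 0 < r = 3/4 < 1, the geometric series converges:
  sum_{j >= 1} a * r^(j-1) = a / (1 - r).
  = 3/5 / (1 - 3/4)
  = 3/5 / (1/4)
  = 12/5.

12/5


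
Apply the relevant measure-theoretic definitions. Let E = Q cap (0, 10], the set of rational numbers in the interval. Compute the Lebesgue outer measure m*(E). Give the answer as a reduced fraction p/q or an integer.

Q cap (0, 10] is countable; list its elements as q_1, q_2, ... . Fix eps > 0 and cover the k-th point by an interval of length eps * 2^(-k). The cover has total length eps * sum_{k>=1} 2^(-k) = eps, so by definition of outer measure m*(Q cap (0, 10]) <= eps. Since eps was arbitrary and m* >= 0, the outer measure is 0.

0


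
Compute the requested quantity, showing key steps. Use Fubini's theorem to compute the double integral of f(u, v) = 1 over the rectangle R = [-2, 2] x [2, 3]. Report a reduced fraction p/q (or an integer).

f(u, v) is a tensor product of a function of u and a function of v, and both factors are bounded continuous (hence Lebesgue integrable) on the rectangle, so Fubini's theorem applies:
  integral_R f d(m x m) = (integral_a1^b1 1 du) * (integral_a2^b2 1 dv).
Inner integral in u: integral_{-2}^{2} 1 du = (2^1 - (-2)^1)/1
  = 4.
Inner integral in v: integral_{2}^{3} 1 dv = (3^1 - 2^1)/1
  = 1.
Product: (4) * (1) = 4.

4


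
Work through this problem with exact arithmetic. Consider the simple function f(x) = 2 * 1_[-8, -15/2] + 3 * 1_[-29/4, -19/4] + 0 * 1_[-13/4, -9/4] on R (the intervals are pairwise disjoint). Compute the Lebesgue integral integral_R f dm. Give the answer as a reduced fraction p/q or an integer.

For a simple function f = sum_i c_i * 1_{A_i} with disjoint A_i,
  integral f dm = sum_i c_i * m(A_i).
Lengths of the A_i:
  m(A_1) = -15/2 - (-8) = 1/2.
  m(A_2) = -19/4 - (-29/4) = 5/2.
  m(A_3) = -9/4 - (-13/4) = 1.
Contributions c_i * m(A_i):
  (2) * (1/2) = 1.
  (3) * (5/2) = 15/2.
  (0) * (1) = 0.
Total: 1 + 15/2 + 0 = 17/2.

17/2


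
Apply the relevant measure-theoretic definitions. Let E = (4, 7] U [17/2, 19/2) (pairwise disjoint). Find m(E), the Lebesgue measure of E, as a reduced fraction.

For pairwise disjoint intervals, m(union_i I_i) = sum_i m(I_i),
and m is invariant under swapping open/closed endpoints (single points have measure 0).
So m(E) = sum_i (b_i - a_i).
  I_1 has length 7 - 4 = 3.
  I_2 has length 19/2 - 17/2 = 1.
Summing:
  m(E) = 3 + 1 = 4.

4


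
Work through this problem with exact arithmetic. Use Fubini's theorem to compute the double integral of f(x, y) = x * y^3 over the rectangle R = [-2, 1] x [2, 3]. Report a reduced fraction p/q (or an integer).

f(x, y) is a tensor product of a function of x and a function of y, and both factors are bounded continuous (hence Lebesgue integrable) on the rectangle, so Fubini's theorem applies:
  integral_R f d(m x m) = (integral_a1^b1 x dx) * (integral_a2^b2 y^3 dy).
Inner integral in x: integral_{-2}^{1} x dx = (1^2 - (-2)^2)/2
  = -3/2.
Inner integral in y: integral_{2}^{3} y^3 dy = (3^4 - 2^4)/4
  = 65/4.
Product: (-3/2) * (65/4) = -195/8.

-195/8


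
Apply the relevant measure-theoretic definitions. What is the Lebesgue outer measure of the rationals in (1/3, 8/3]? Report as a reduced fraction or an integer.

Q cap (1/3, 8/3] is countable; list its elements as q_1, q_2, ... . Fix eps > 0 and cover the k-th point by an interval of length eps * 2^(-k). The cover has total length eps * sum_{k>=1} 2^(-k) = eps, so by definition of outer measure m*(Q cap (1/3, 8/3]) <= eps. Since eps was arbitrary and m* >= 0, the outer measure is 0.

0


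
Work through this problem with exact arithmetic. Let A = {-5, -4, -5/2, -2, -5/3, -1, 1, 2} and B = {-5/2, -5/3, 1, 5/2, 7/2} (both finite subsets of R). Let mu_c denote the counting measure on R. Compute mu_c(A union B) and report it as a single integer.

Counting measure on a finite set equals cardinality. By inclusion-exclusion, |A union B| = |A| + |B| - |A cap B|.
|A| = 8, |B| = 5, |A cap B| = 3.
So mu_c(A union B) = 8 + 5 - 3 = 10.

10


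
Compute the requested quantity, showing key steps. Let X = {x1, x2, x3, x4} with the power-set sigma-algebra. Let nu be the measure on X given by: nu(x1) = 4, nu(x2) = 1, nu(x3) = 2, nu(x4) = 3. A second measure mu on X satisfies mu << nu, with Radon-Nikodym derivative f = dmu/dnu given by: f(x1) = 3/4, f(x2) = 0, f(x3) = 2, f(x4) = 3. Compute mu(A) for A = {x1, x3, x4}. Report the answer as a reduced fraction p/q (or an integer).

By the defining property of the Radon-Nikodym derivative, for every measurable set A,
  mu(A) = integral_A f dnu.
Since nu is a discrete measure concentrated on the atoms of X, the integral over A reduces to the sum
  mu(A) = sum_{x in A} f(x) * nu({x}).
Computing each term:
  x1: f(x1) * nu(x1) = 3/4 * 4 = 3.
  x3: f(x3) * nu(x3) = 2 * 2 = 4.
  x4: f(x4) * nu(x4) = 3 * 3 = 9.
Summing: mu(A) = 3 + 4 + 9 = 16.

16


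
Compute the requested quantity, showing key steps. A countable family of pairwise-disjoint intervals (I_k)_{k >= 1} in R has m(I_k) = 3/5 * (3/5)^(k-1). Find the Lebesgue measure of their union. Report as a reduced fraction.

By countable additivity of the Lebesgue measure on pairwise disjoint measurable sets,
  m(union_{k >= 1} I_k) = sum_{k >= 1} m(I_k) = sum_{k >= 1} a * r^(k-1),
  with a = 3/5 and r = 3/5.
Since 0 < r = 3/5 < 1, the geometric series converges:
  sum_{k >= 1} a * r^(k-1) = a / (1 - r).
  = 3/5 / (1 - 3/5)
  = 3/5 / (2/5)
  = 3/2.

3/2


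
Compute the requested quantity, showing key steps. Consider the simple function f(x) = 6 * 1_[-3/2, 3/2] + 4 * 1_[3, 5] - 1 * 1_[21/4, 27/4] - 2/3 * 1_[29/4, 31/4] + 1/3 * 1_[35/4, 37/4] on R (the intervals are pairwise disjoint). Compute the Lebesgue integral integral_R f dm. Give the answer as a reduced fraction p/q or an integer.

For a simple function f = sum_i c_i * 1_{A_i} with disjoint A_i,
  integral f dm = sum_i c_i * m(A_i).
Lengths of the A_i:
  m(A_1) = 3/2 - (-3/2) = 3.
  m(A_2) = 5 - 3 = 2.
  m(A_3) = 27/4 - 21/4 = 3/2.
  m(A_4) = 31/4 - 29/4 = 1/2.
  m(A_5) = 37/4 - 35/4 = 1/2.
Contributions c_i * m(A_i):
  (6) * (3) = 18.
  (4) * (2) = 8.
  (-1) * (3/2) = -3/2.
  (-2/3) * (1/2) = -1/3.
  (1/3) * (1/2) = 1/6.
Total: 18 + 8 - 3/2 - 1/3 + 1/6 = 73/3.

73/3


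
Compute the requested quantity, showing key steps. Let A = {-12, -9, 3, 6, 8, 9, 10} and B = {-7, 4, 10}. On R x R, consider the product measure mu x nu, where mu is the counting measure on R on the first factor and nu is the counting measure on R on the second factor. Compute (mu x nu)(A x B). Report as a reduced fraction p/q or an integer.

For a measurable rectangle A x B, the product measure satisfies
  (mu x nu)(A x B) = mu(A) * nu(B).
  mu(A) = 7.
  nu(B) = 3.
  (mu x nu)(A x B) = 7 * 3 = 21.

21


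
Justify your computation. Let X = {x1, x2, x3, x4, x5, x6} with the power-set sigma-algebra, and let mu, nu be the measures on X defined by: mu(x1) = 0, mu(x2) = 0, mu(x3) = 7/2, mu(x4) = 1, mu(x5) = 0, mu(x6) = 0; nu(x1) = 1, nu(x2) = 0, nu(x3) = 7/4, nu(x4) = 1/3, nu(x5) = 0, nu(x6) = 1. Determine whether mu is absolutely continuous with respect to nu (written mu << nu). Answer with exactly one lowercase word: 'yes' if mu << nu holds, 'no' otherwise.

mu << nu means: every nu-null measurable set is also mu-null; equivalently, for every atom x, if nu({x}) = 0 then mu({x}) = 0.
Checking each atom:
  x1: nu = 1 > 0 -> no constraint.
  x2: nu = 0, mu = 0 -> consistent with mu << nu.
  x3: nu = 7/4 > 0 -> no constraint.
  x4: nu = 1/3 > 0 -> no constraint.
  x5: nu = 0, mu = 0 -> consistent with mu << nu.
  x6: nu = 1 > 0 -> no constraint.
No atom violates the condition. Therefore mu << nu.

yes


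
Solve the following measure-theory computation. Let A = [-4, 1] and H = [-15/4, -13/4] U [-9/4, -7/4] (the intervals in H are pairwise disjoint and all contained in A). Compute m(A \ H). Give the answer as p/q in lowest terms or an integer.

The ambient interval has length m(A) = 1 - (-4) = 5.
Since the holes are disjoint and sit inside A, by finite additivity
  m(H) = sum_i (b_i - a_i), and m(A \ H) = m(A) - m(H).
Computing the hole measures:
  m(H_1) = -13/4 - (-15/4) = 1/2.
  m(H_2) = -7/4 - (-9/4) = 1/2.
Summed: m(H) = 1/2 + 1/2 = 1.
So m(A \ H) = 5 - 1 = 4.

4


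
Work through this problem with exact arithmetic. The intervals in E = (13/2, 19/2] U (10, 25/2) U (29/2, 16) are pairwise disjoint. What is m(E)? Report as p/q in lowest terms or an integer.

For pairwise disjoint intervals, m(union_i I_i) = sum_i m(I_i),
and m is invariant under swapping open/closed endpoints (single points have measure 0).
So m(E) = sum_i (b_i - a_i).
  I_1 has length 19/2 - 13/2 = 3.
  I_2 has length 25/2 - 10 = 5/2.
  I_3 has length 16 - 29/2 = 3/2.
Summing:
  m(E) = 3 + 5/2 + 3/2 = 7.

7


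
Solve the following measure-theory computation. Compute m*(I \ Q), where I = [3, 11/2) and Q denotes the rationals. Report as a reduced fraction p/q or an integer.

The interval I = [3, 11/2) has m(I) = 11/2 - 3 = 5/2 (endpoints are measure-zero, so open/closed/half-open agree). Write I = (I cap Q) u (I \ Q). The rationals in I are countable, so m*(I cap Q) = 0 (cover each rational by intervals whose total length is arbitrarily small). By countable subadditivity m*(I) <= m*(I cap Q) + m*(I \ Q), hence m*(I \ Q) >= m(I) = 5/2. The reverse inequality m*(I \ Q) <= m*(I) = 5/2 is trivial since (I \ Q) is a subset of I. Therefore m*(I \ Q) = 5/2.

5/2


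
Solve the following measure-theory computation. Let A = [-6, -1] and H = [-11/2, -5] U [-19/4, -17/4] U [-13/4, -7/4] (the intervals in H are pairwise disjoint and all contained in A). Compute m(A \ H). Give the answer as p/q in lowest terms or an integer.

The ambient interval has length m(A) = -1 - (-6) = 5.
Since the holes are disjoint and sit inside A, by finite additivity
  m(H) = sum_i (b_i - a_i), and m(A \ H) = m(A) - m(H).
Computing the hole measures:
  m(H_1) = -5 - (-11/2) = 1/2.
  m(H_2) = -17/4 - (-19/4) = 1/2.
  m(H_3) = -7/4 - (-13/4) = 3/2.
Summed: m(H) = 1/2 + 1/2 + 3/2 = 5/2.
So m(A \ H) = 5 - 5/2 = 5/2.

5/2


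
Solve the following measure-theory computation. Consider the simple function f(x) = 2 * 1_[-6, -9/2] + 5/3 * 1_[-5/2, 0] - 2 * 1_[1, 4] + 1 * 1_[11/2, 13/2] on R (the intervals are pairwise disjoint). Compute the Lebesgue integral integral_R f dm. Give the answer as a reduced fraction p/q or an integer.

For a simple function f = sum_i c_i * 1_{A_i} with disjoint A_i,
  integral f dm = sum_i c_i * m(A_i).
Lengths of the A_i:
  m(A_1) = -9/2 - (-6) = 3/2.
  m(A_2) = 0 - (-5/2) = 5/2.
  m(A_3) = 4 - 1 = 3.
  m(A_4) = 13/2 - 11/2 = 1.
Contributions c_i * m(A_i):
  (2) * (3/2) = 3.
  (5/3) * (5/2) = 25/6.
  (-2) * (3) = -6.
  (1) * (1) = 1.
Total: 3 + 25/6 - 6 + 1 = 13/6.

13/6


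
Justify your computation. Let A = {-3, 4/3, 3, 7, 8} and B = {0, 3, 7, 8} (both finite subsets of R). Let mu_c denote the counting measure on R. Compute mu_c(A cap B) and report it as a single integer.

Counting measure on a finite set equals cardinality. mu_c(A cap B) = |A cap B| (elements appearing in both).
Enumerating the elements of A that also lie in B gives 3 element(s).
So mu_c(A cap B) = 3.

3


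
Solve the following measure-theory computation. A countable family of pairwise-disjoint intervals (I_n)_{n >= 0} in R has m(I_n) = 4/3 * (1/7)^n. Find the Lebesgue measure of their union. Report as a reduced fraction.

By countable additivity of the Lebesgue measure on pairwise disjoint measurable sets,
  m(union_{n >= 0} I_n) = sum_{n >= 0} m(I_n) = sum_{n >= 0} a * r^n,
  with a = 4/3 and r = 1/7.
Since 0 < r = 1/7 < 1, the geometric series converges:
  sum_{n >= 0} a * r^n = a / (1 - r).
  = 4/3 / (1 - 1/7)
  = 4/3 / (6/7)
  = 14/9.

14/9


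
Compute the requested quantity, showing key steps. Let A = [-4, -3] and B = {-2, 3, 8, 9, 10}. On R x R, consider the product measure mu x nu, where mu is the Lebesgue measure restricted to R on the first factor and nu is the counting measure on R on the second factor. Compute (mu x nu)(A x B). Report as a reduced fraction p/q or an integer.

For a measurable rectangle A x B, the product measure satisfies
  (mu x nu)(A x B) = mu(A) * nu(B).
  mu(A) = 1.
  nu(B) = 5.
  (mu x nu)(A x B) = 1 * 5 = 5.

5


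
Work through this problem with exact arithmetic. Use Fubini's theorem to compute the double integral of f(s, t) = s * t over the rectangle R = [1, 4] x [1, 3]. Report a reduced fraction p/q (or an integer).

f(s, t) is a tensor product of a function of s and a function of t, and both factors are bounded continuous (hence Lebesgue integrable) on the rectangle, so Fubini's theorem applies:
  integral_R f d(m x m) = (integral_a1^b1 s ds) * (integral_a2^b2 t dt).
Inner integral in s: integral_{1}^{4} s ds = (4^2 - 1^2)/2
  = 15/2.
Inner integral in t: integral_{1}^{3} t dt = (3^2 - 1^2)/2
  = 4.
Product: (15/2) * (4) = 30.

30


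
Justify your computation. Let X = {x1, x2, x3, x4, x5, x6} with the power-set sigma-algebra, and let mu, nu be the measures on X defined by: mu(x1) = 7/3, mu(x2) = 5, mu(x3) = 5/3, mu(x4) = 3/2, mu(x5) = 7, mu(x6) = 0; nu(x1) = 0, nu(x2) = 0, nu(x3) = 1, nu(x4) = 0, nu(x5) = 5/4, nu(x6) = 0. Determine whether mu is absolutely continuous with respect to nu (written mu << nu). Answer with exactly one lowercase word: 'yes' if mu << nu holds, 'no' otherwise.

mu << nu means: every nu-null measurable set is also mu-null; equivalently, for every atom x, if nu({x}) = 0 then mu({x}) = 0.
Checking each atom:
  x1: nu = 0, mu = 7/3 > 0 -> violates mu << nu.
  x2: nu = 0, mu = 5 > 0 -> violates mu << nu.
  x3: nu = 1 > 0 -> no constraint.
  x4: nu = 0, mu = 3/2 > 0 -> violates mu << nu.
  x5: nu = 5/4 > 0 -> no constraint.
  x6: nu = 0, mu = 0 -> consistent with mu << nu.
The atom(s) x1, x2, x4 violate the condition (nu = 0 but mu > 0). Therefore mu is NOT absolutely continuous w.r.t. nu.

no


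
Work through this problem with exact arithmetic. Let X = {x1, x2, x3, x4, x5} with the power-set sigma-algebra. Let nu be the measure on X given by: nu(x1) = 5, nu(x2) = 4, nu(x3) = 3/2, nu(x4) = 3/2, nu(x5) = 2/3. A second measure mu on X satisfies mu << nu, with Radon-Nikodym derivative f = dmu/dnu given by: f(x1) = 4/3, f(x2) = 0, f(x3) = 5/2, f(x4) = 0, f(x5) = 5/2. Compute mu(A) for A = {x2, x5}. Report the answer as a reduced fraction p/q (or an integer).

By the defining property of the Radon-Nikodym derivative, for every measurable set A,
  mu(A) = integral_A f dnu.
Since nu is a discrete measure concentrated on the atoms of X, the integral over A reduces to the sum
  mu(A) = sum_{x in A} f(x) * nu({x}).
Computing each term:
  x2: f(x2) * nu(x2) = 0 * 4 = 0.
  x5: f(x5) * nu(x5) = 5/2 * 2/3 = 5/3.
Summing: mu(A) = 0 + 5/3 = 5/3.

5/3


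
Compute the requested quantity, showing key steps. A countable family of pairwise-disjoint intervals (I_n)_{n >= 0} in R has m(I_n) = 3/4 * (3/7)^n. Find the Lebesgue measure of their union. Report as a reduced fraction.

By countable additivity of the Lebesgue measure on pairwise disjoint measurable sets,
  m(union_{n >= 0} I_n) = sum_{n >= 0} m(I_n) = sum_{n >= 0} a * r^n,
  with a = 3/4 and r = 3/7.
Since 0 < r = 3/7 < 1, the geometric series converges:
  sum_{n >= 0} a * r^n = a / (1 - r).
  = 3/4 / (1 - 3/7)
  = 3/4 / (4/7)
  = 21/16.

21/16


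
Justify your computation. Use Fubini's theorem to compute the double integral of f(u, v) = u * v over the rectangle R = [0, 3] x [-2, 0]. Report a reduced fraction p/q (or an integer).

f(u, v) is a tensor product of a function of u and a function of v, and both factors are bounded continuous (hence Lebesgue integrable) on the rectangle, so Fubini's theorem applies:
  integral_R f d(m x m) = (integral_a1^b1 u du) * (integral_a2^b2 v dv).
Inner integral in u: integral_{0}^{3} u du = (3^2 - 0^2)/2
  = 9/2.
Inner integral in v: integral_{-2}^{0} v dv = (0^2 - (-2)^2)/2
  = -2.
Product: (9/2) * (-2) = -9.

-9


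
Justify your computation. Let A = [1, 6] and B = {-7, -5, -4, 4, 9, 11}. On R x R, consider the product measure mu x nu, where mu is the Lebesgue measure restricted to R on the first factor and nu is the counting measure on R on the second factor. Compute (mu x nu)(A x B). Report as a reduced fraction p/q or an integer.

For a measurable rectangle A x B, the product measure satisfies
  (mu x nu)(A x B) = mu(A) * nu(B).
  mu(A) = 5.
  nu(B) = 6.
  (mu x nu)(A x B) = 5 * 6 = 30.

30


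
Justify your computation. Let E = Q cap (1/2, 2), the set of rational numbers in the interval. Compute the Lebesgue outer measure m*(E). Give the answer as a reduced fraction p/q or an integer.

E = Q cap (1/2, 2) is a subset of Q, which is countable. Enumerate Q = {q_1, q_2, ...}; for any eps > 0, cover q_k by the open interval (q_k - eps/2^(k+1), q_k + eps/2^(k+1)), of length eps/2^k. The total cover length is sum_{k>=1} eps/2^k = eps. Hence m*(E) <= m*(Q) <= eps for every eps > 0, and since outer measure is non-negative, m*(E) = 0.

0


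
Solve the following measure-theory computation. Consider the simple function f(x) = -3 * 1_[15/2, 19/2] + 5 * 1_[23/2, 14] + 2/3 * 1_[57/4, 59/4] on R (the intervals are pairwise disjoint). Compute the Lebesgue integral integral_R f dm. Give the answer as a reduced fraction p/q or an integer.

For a simple function f = sum_i c_i * 1_{A_i} with disjoint A_i,
  integral f dm = sum_i c_i * m(A_i).
Lengths of the A_i:
  m(A_1) = 19/2 - 15/2 = 2.
  m(A_2) = 14 - 23/2 = 5/2.
  m(A_3) = 59/4 - 57/4 = 1/2.
Contributions c_i * m(A_i):
  (-3) * (2) = -6.
  (5) * (5/2) = 25/2.
  (2/3) * (1/2) = 1/3.
Total: -6 + 25/2 + 1/3 = 41/6.

41/6


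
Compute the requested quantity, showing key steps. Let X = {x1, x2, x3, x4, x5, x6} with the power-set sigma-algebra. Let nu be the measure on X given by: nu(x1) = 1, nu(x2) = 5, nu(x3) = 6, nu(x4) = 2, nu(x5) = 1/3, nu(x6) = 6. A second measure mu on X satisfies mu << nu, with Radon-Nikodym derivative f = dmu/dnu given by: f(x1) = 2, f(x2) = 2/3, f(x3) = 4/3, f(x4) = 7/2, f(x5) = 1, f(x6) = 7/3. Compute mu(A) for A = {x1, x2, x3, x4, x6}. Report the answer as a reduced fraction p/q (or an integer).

By the defining property of the Radon-Nikodym derivative, for every measurable set A,
  mu(A) = integral_A f dnu.
Since nu is a discrete measure concentrated on the atoms of X, the integral over A reduces to the sum
  mu(A) = sum_{x in A} f(x) * nu({x}).
Computing each term:
  x1: f(x1) * nu(x1) = 2 * 1 = 2.
  x2: f(x2) * nu(x2) = 2/3 * 5 = 10/3.
  x3: f(x3) * nu(x3) = 4/3 * 6 = 8.
  x4: f(x4) * nu(x4) = 7/2 * 2 = 7.
  x6: f(x6) * nu(x6) = 7/3 * 6 = 14.
Summing: mu(A) = 2 + 10/3 + 8 + 7 + 14 = 103/3.

103/3


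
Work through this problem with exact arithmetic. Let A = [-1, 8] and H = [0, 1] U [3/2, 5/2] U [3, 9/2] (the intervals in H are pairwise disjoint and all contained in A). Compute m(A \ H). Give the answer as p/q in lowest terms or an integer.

The ambient interval has length m(A) = 8 - (-1) = 9.
Since the holes are disjoint and sit inside A, by finite additivity
  m(H) = sum_i (b_i - a_i), and m(A \ H) = m(A) - m(H).
Computing the hole measures:
  m(H_1) = 1 - 0 = 1.
  m(H_2) = 5/2 - 3/2 = 1.
  m(H_3) = 9/2 - 3 = 3/2.
Summed: m(H) = 1 + 1 + 3/2 = 7/2.
So m(A \ H) = 9 - 7/2 = 11/2.

11/2


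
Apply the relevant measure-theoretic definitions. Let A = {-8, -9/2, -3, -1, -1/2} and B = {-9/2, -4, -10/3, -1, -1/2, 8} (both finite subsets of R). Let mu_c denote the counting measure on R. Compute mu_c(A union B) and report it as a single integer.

Counting measure on a finite set equals cardinality. By inclusion-exclusion, |A union B| = |A| + |B| - |A cap B|.
|A| = 5, |B| = 6, |A cap B| = 3.
So mu_c(A union B) = 5 + 6 - 3 = 8.

8


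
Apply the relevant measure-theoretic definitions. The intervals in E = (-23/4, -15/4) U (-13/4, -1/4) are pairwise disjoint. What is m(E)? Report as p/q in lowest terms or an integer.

For pairwise disjoint intervals, m(union_i I_i) = sum_i m(I_i),
and m is invariant under swapping open/closed endpoints (single points have measure 0).
So m(E) = sum_i (b_i - a_i).
  I_1 has length -15/4 - (-23/4) = 2.
  I_2 has length -1/4 - (-13/4) = 3.
Summing:
  m(E) = 2 + 3 = 5.

5


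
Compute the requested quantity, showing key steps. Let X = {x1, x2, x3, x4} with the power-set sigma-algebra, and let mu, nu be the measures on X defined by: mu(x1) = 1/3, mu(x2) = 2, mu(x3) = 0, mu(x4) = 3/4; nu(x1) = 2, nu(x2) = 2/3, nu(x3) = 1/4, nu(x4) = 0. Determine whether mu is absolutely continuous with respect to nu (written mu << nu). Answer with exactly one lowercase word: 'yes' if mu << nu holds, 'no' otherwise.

mu << nu means: every nu-null measurable set is also mu-null; equivalently, for every atom x, if nu({x}) = 0 then mu({x}) = 0.
Checking each atom:
  x1: nu = 2 > 0 -> no constraint.
  x2: nu = 2/3 > 0 -> no constraint.
  x3: nu = 1/4 > 0 -> no constraint.
  x4: nu = 0, mu = 3/4 > 0 -> violates mu << nu.
The atom(s) x4 violate the condition (nu = 0 but mu > 0). Therefore mu is NOT absolutely continuous w.r.t. nu.

no


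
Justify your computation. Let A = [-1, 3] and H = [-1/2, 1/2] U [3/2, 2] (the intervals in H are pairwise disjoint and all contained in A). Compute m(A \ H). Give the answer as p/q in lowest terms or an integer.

The ambient interval has length m(A) = 3 - (-1) = 4.
Since the holes are disjoint and sit inside A, by finite additivity
  m(H) = sum_i (b_i - a_i), and m(A \ H) = m(A) - m(H).
Computing the hole measures:
  m(H_1) = 1/2 - (-1/2) = 1.
  m(H_2) = 2 - 3/2 = 1/2.
Summed: m(H) = 1 + 1/2 = 3/2.
So m(A \ H) = 4 - 3/2 = 5/2.

5/2


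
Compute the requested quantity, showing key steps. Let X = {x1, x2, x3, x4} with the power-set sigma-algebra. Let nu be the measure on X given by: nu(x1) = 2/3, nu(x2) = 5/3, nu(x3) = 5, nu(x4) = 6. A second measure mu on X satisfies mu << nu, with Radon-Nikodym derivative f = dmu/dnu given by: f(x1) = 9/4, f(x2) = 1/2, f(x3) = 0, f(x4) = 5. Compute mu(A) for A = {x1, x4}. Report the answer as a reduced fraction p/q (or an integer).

By the defining property of the Radon-Nikodym derivative, for every measurable set A,
  mu(A) = integral_A f dnu.
Since nu is a discrete measure concentrated on the atoms of X, the integral over A reduces to the sum
  mu(A) = sum_{x in A} f(x) * nu({x}).
Computing each term:
  x1: f(x1) * nu(x1) = 9/4 * 2/3 = 3/2.
  x4: f(x4) * nu(x4) = 5 * 6 = 30.
Summing: mu(A) = 3/2 + 30 = 63/2.

63/2


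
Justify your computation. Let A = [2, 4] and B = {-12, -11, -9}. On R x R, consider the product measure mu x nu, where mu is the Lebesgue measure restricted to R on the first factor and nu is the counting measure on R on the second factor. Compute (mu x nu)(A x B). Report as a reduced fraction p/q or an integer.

For a measurable rectangle A x B, the product measure satisfies
  (mu x nu)(A x B) = mu(A) * nu(B).
  mu(A) = 2.
  nu(B) = 3.
  (mu x nu)(A x B) = 2 * 3 = 6.

6


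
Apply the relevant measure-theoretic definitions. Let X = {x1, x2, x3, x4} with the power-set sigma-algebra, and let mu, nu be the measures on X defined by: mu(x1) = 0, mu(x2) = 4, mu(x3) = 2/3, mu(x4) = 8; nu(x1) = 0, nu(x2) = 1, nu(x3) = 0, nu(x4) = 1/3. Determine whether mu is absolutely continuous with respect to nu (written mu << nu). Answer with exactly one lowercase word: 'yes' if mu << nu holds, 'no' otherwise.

mu << nu means: every nu-null measurable set is also mu-null; equivalently, for every atom x, if nu({x}) = 0 then mu({x}) = 0.
Checking each atom:
  x1: nu = 0, mu = 0 -> consistent with mu << nu.
  x2: nu = 1 > 0 -> no constraint.
  x3: nu = 0, mu = 2/3 > 0 -> violates mu << nu.
  x4: nu = 1/3 > 0 -> no constraint.
The atom(s) x3 violate the condition (nu = 0 but mu > 0). Therefore mu is NOT absolutely continuous w.r.t. nu.

no


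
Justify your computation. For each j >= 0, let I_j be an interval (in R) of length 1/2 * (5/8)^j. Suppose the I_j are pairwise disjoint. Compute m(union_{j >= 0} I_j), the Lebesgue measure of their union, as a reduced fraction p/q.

By countable additivity of the Lebesgue measure on pairwise disjoint measurable sets,
  m(union_{j >= 0} I_j) = sum_{j >= 0} m(I_j) = sum_{j >= 0} a * r^j,
  with a = 1/2 and r = 5/8.
Since 0 < r = 5/8 < 1, the geometric series converges:
  sum_{j >= 0} a * r^j = a / (1 - r).
  = 1/2 / (1 - 5/8)
  = 1/2 / (3/8)
  = 4/3.

4/3


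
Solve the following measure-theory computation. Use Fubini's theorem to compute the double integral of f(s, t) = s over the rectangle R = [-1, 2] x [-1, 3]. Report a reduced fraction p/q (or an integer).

f(s, t) is a tensor product of a function of s and a function of t, and both factors are bounded continuous (hence Lebesgue integrable) on the rectangle, so Fubini's theorem applies:
  integral_R f d(m x m) = (integral_a1^b1 s ds) * (integral_a2^b2 1 dt).
Inner integral in s: integral_{-1}^{2} s ds = (2^2 - (-1)^2)/2
  = 3/2.
Inner integral in t: integral_{-1}^{3} 1 dt = (3^1 - (-1)^1)/1
  = 4.
Product: (3/2) * (4) = 6.

6


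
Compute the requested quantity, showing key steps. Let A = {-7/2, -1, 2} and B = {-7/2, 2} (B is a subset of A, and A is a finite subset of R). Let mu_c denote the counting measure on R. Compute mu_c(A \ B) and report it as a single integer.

Counting measure assigns mu_c(E) = |E| (number of elements) when E is finite. For B subset A, A \ B is the set of elements of A not in B, so |A \ B| = |A| - |B|.
|A| = 3, |B| = 2, so mu_c(A \ B) = 3 - 2 = 1.

1


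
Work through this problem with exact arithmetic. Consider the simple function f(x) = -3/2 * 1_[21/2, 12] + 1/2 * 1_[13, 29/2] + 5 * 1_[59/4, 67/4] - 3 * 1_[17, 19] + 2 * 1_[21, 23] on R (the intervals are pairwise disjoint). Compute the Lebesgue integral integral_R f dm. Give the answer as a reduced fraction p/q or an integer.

For a simple function f = sum_i c_i * 1_{A_i} with disjoint A_i,
  integral f dm = sum_i c_i * m(A_i).
Lengths of the A_i:
  m(A_1) = 12 - 21/2 = 3/2.
  m(A_2) = 29/2 - 13 = 3/2.
  m(A_3) = 67/4 - 59/4 = 2.
  m(A_4) = 19 - 17 = 2.
  m(A_5) = 23 - 21 = 2.
Contributions c_i * m(A_i):
  (-3/2) * (3/2) = -9/4.
  (1/2) * (3/2) = 3/4.
  (5) * (2) = 10.
  (-3) * (2) = -6.
  (2) * (2) = 4.
Total: -9/4 + 3/4 + 10 - 6 + 4 = 13/2.

13/2


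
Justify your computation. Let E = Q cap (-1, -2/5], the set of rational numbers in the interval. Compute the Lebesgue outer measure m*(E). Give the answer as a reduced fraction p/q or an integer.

E = Q cap (-1, -2/5] is a subset of Q, which is countable. Enumerate Q = {q_1, q_2, ...}; for any eps > 0, cover q_k by the open interval (q_k - eps/2^(k+1), q_k + eps/2^(k+1)), of length eps/2^k. The total cover length is sum_{k>=1} eps/2^k = eps. Hence m*(E) <= m*(Q) <= eps for every eps > 0, and since outer measure is non-negative, m*(E) = 0.

0


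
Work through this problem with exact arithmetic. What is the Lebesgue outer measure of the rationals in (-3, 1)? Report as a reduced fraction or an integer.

The set Q cap (-3, 1) is countable (a subset of the countable set Q). Lebesgue outer measure of any countable set is 0: each singleton {q} has m*({q}) = 0, and by countable subadditivity m*(union_k {q_k}) <= sum_k m*({q_k}) = sum_k 0 = 0. The reverse inequality m*(E) >= 0 is automatic. So m*(Q cap (-3, 1)) = 0.

0


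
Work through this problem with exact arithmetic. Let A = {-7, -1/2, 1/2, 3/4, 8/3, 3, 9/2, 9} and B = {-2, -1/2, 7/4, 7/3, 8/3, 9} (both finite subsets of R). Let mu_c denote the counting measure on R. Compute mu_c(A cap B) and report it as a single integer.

Counting measure on a finite set equals cardinality. mu_c(A cap B) = |A cap B| (elements appearing in both).
Enumerating the elements of A that also lie in B gives 3 element(s).
So mu_c(A cap B) = 3.

3


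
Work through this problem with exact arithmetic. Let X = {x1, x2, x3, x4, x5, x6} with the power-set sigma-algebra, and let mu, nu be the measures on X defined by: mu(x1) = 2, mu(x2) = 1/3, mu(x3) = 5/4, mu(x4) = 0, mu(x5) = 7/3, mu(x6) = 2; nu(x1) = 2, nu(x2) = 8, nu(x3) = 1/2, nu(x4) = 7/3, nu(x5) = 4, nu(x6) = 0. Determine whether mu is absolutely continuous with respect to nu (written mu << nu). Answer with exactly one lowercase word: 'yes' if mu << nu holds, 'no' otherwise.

mu << nu means: every nu-null measurable set is also mu-null; equivalently, for every atom x, if nu({x}) = 0 then mu({x}) = 0.
Checking each atom:
  x1: nu = 2 > 0 -> no constraint.
  x2: nu = 8 > 0 -> no constraint.
  x3: nu = 1/2 > 0 -> no constraint.
  x4: nu = 7/3 > 0 -> no constraint.
  x5: nu = 4 > 0 -> no constraint.
  x6: nu = 0, mu = 2 > 0 -> violates mu << nu.
The atom(s) x6 violate the condition (nu = 0 but mu > 0). Therefore mu is NOT absolutely continuous w.r.t. nu.

no


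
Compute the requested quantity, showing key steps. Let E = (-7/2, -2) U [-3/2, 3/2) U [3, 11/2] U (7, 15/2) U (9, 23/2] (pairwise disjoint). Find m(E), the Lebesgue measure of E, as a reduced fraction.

For pairwise disjoint intervals, m(union_i I_i) = sum_i m(I_i),
and m is invariant under swapping open/closed endpoints (single points have measure 0).
So m(E) = sum_i (b_i - a_i).
  I_1 has length -2 - (-7/2) = 3/2.
  I_2 has length 3/2 - (-3/2) = 3.
  I_3 has length 11/2 - 3 = 5/2.
  I_4 has length 15/2 - 7 = 1/2.
  I_5 has length 23/2 - 9 = 5/2.
Summing:
  m(E) = 3/2 + 3 + 5/2 + 1/2 + 5/2 = 10.

10


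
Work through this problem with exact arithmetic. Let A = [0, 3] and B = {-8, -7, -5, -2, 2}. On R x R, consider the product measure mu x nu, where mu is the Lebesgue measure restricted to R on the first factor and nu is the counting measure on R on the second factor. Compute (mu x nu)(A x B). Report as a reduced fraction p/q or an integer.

For a measurable rectangle A x B, the product measure satisfies
  (mu x nu)(A x B) = mu(A) * nu(B).
  mu(A) = 3.
  nu(B) = 5.
  (mu x nu)(A x B) = 3 * 5 = 15.

15


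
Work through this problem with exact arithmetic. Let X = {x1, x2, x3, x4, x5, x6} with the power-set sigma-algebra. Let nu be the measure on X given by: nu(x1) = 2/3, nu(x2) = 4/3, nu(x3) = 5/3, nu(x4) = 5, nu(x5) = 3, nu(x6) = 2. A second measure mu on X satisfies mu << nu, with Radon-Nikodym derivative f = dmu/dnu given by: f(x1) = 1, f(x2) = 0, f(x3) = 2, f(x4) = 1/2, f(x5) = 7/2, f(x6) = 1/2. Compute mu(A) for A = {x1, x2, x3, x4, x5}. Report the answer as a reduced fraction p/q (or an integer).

By the defining property of the Radon-Nikodym derivative, for every measurable set A,
  mu(A) = integral_A f dnu.
Since nu is a discrete measure concentrated on the atoms of X, the integral over A reduces to the sum
  mu(A) = sum_{x in A} f(x) * nu({x}).
Computing each term:
  x1: f(x1) * nu(x1) = 1 * 2/3 = 2/3.
  x2: f(x2) * nu(x2) = 0 * 4/3 = 0.
  x3: f(x3) * nu(x3) = 2 * 5/3 = 10/3.
  x4: f(x4) * nu(x4) = 1/2 * 5 = 5/2.
  x5: f(x5) * nu(x5) = 7/2 * 3 = 21/2.
Summing: mu(A) = 2/3 + 0 + 10/3 + 5/2 + 21/2 = 17.

17
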